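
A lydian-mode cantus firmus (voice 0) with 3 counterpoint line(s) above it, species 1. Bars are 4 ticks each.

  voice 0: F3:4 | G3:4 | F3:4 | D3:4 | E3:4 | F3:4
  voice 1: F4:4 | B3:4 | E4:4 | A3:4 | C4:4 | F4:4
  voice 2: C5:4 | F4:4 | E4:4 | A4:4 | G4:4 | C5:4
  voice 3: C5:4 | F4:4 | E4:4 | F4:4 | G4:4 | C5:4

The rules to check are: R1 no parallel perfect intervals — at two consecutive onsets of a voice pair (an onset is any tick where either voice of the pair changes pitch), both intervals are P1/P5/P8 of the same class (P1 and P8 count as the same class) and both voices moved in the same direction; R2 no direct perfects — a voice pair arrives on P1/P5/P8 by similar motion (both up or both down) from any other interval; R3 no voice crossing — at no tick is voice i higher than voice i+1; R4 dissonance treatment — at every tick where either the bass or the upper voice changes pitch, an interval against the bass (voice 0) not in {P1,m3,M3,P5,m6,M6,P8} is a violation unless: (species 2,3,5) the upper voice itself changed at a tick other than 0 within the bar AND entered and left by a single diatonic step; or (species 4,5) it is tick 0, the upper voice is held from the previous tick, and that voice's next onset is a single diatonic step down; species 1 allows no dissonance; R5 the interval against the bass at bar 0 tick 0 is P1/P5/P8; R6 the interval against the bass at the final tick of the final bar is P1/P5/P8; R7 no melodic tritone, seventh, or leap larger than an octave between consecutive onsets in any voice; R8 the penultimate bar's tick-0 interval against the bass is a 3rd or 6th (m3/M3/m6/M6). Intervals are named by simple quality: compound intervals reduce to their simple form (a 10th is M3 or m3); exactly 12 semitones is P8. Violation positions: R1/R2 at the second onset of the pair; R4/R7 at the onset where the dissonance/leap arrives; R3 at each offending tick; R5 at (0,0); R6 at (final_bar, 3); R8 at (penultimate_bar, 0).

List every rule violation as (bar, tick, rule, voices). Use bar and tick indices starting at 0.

(1, 0, R1, (2, 3))
(1, 0, R4, (0, 2))
(1, 0, R4, (0, 3))
(1, 0, R7, (1,))
(2, 0, R1, (2, 3))
(2, 0, R4, (0, 1))
(2, 0, R4, (0, 2))
(2, 0, R4, (0, 3))
(3, 0, R2, (0, 1))
(3, 0, R3, (2, 3))
(3, 1, R3, (2, 3))
(3, 2, R3, (2, 3))
(3, 3, R3, (2, 3))
(4, 0, R2, (1, 3))
(5, 0, R1, (1, 2))
(5, 0, R1, (1, 3))
(5, 0, R1, (2, 3))
(5, 0, R2, (0, 1))
(5, 0, R2, (0, 2))
(5, 0, R2, (0, 3))

bar 0: v0=F3 v1=F4 v2=C5 v3=C5 downbeat P5
bar 1: v0=G3 v1=B3 v2=F4 v3=F4 downbeat m7
bar 2: v0=F3 v1=E4 v2=E4 v3=E4 downbeat M7
bar 3: v0=D3 v1=A3 v2=A4 v3=F4 downbeat m3
bar 4: v0=E3 v1=C4 v2=G4 v3=G4 downbeat m3
bar 5: v0=F3 v1=F4 v2=C5 v3=C5 downbeat P5
  -> R1 @ bar 1 tick 0 v(2, 3): C5/C5 P1 -> F4/F4 P1 similar
  -> R4 @ bar 1 tick 0 v(0, 2): G3/F4 m7 untreated
  -> R4 @ bar 1 tick 0 v(0, 3): G3/F4 m7 untreated
  -> R7 @ bar 1 tick 0 v(1,): F4->B3 leap 6st
  -> R1 @ bar 2 tick 0 v(2, 3): F4/F4 P1 -> E4/E4 P1 similar
  -> R4 @ bar 2 tick 0 v(0, 1): F3/E4 M7 untreated
  -> R4 @ bar 2 tick 0 v(0, 2): F3/E4 M7 untreated
  -> R4 @ bar 2 tick 0 v(0, 3): F3/E4 M7 untreated
  -> R2 @ bar 3 tick 0 v(0, 1): F3/E4 M7 -> D3/A3 P5 similar
  -> R3 @ bar 3 tick 0 v(2, 3): A4 above F4
  -> R3 @ bar 3 tick 1 v(2, 3): A4 above F4
  -> R3 @ bar 3 tick 2 v(2, 3): A4 above F4
  -> R3 @ bar 3 tick 3 v(2, 3): A4 above F4
  -> R2 @ bar 4 tick 0 v(1, 3): A3/F4 m6 -> C4/G4 P5 similar
  -> R1 @ bar 5 tick 0 v(1, 2): C4/G4 P5 -> F4/C5 P5 similar
  -> R1 @ bar 5 tick 0 v(1, 3): C4/G4 P5 -> F4/C5 P5 similar
  -> R1 @ bar 5 tick 0 v(2, 3): G4/G4 P1 -> C5/C5 P1 similar
  -> R2 @ bar 5 tick 0 v(0, 1): E3/C4 m6 -> F3/F4 P8 similar
  -> R2 @ bar 5 tick 0 v(0, 2): E3/G4 m3 -> F3/C5 P5 similar
  -> R2 @ bar 5 tick 0 v(0, 3): E3/G4 m3 -> F3/C5 P5 similar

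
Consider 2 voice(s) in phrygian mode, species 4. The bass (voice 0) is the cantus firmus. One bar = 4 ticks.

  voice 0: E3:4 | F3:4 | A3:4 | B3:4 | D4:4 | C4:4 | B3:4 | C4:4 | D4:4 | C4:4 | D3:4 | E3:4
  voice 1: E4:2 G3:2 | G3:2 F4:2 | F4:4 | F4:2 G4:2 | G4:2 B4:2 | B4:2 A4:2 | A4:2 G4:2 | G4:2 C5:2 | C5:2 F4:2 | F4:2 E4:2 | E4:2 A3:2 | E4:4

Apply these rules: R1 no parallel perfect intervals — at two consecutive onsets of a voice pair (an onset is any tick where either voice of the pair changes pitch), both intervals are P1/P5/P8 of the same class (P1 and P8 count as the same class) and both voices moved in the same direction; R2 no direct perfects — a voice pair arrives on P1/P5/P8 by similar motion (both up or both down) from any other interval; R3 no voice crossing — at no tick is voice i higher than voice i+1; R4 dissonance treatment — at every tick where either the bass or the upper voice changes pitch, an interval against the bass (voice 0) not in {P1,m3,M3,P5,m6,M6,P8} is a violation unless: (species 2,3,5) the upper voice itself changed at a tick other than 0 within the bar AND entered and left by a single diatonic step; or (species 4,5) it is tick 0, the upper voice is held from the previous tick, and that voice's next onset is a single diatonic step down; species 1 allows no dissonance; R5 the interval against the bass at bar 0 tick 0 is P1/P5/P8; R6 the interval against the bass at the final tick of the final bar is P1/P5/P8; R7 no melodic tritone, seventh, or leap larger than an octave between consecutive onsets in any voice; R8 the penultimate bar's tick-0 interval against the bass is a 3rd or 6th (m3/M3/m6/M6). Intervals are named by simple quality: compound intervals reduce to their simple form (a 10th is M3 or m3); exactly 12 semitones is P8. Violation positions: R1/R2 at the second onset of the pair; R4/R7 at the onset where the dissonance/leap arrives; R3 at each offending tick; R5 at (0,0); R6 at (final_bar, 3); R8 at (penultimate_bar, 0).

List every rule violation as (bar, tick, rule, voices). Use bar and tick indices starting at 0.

bar 0: v0=E3 v1=E4 downbeat P8
bar 1: v0=F3 v1=G3 downbeat M2
bar 2: v0=A3 v1=F4 downbeat m6
bar 3: v0=B3 v1=F4 downbeat TT
bar 4: v0=D4 v1=G4 downbeat P4
bar 5: v0=C4 v1=B4 downbeat M7
bar 6: v0=B3 v1=A4 downbeat m7
bar 7: v0=C4 v1=G4 downbeat P5
bar 8: v0=D4 v1=C5 downbeat m7
bar 9: v0=C4 v1=F4 downbeat P4
bar 10: v0=D3 v1=E4 downbeat M2
bar 11: v0=E3 v1=E4 downbeat P8
  -> R4 @ bar 1 tick 0 v(0, 1): F3/G3 M2 untreated
  -> R7 @ bar 1 tick 2 v(1,): G3->F4 leap 10st
  -> R4 @ bar 3 tick 0 v(0, 1): B3/F4 TT untreated
  -> R4 @ bar 4 tick 0 v(0, 1): D4/G4 P4 untreated
  -> R4 @ bar 8 tick 0 v(0, 1): D4/C5 m7 untreated
  -> R4 @ bar 10 tick 0 v(0, 1): D3/E4 M2 untreated
  -> R7 @ bar 10 tick 0 v(0,): C4->D3 leap 10st
  -> R8 @ bar 10 tick 0 v(0, 1): penult M2 not 3rd/6th
  -> R2 @ bar 11 tick 0 v(0, 1): D3/A3 P5 -> E3/E4 P8 similar

(1, 0, R4, (0, 1))
(1, 2, R7, (1,))
(3, 0, R4, (0, 1))
(4, 0, R4, (0, 1))
(8, 0, R4, (0, 1))
(10, 0, R4, (0, 1))
(10, 0, R7, (0,))
(10, 0, R8, (0, 1))
(11, 0, R2, (0, 1))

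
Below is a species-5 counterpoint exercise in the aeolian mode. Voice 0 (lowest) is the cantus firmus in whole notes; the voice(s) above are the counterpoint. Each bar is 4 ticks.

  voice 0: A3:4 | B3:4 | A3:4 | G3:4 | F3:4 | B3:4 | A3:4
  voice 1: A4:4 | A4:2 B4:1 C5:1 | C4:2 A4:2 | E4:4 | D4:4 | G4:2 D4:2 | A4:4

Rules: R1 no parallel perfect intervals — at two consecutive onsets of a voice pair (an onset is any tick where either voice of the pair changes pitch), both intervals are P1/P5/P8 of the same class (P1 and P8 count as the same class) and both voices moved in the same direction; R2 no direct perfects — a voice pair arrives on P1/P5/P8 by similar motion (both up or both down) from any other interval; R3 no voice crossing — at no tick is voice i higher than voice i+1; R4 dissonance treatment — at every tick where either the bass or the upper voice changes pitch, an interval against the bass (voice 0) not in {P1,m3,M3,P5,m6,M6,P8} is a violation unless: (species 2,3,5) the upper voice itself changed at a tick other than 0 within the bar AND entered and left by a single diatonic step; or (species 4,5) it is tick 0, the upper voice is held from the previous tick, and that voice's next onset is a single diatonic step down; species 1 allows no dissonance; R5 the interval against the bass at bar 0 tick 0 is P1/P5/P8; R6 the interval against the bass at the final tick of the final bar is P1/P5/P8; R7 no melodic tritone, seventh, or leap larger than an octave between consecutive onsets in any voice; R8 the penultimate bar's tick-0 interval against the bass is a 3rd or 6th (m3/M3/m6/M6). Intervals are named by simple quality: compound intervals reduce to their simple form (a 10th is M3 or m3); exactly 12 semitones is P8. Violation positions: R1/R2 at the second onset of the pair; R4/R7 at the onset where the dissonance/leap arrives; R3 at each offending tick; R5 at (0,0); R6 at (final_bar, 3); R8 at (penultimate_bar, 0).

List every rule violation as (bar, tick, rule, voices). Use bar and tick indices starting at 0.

(1, 0, R4, (0, 1))
(1, 3, R4, (0, 1))
(5, 0, R7, (0,))

bar 0: v0=A3 v1=A4 downbeat P8
bar 1: v0=B3 v1=A4 downbeat m7
bar 2: v0=A3 v1=C4 downbeat m3
bar 3: v0=G3 v1=E4 downbeat M6
bar 4: v0=F3 v1=D4 downbeat M6
bar 5: v0=B3 v1=G4 downbeat m6
bar 6: v0=A3 v1=A4 downbeat P8
  -> R4 @ bar 1 tick 0 v(0, 1): B3/A4 m7 untreated
  -> R4 @ bar 1 tick 3 v(0, 1): B3/C5 m2 untreated
  -> R7 @ bar 5 tick 0 v(0,): F3->B3 leap 6st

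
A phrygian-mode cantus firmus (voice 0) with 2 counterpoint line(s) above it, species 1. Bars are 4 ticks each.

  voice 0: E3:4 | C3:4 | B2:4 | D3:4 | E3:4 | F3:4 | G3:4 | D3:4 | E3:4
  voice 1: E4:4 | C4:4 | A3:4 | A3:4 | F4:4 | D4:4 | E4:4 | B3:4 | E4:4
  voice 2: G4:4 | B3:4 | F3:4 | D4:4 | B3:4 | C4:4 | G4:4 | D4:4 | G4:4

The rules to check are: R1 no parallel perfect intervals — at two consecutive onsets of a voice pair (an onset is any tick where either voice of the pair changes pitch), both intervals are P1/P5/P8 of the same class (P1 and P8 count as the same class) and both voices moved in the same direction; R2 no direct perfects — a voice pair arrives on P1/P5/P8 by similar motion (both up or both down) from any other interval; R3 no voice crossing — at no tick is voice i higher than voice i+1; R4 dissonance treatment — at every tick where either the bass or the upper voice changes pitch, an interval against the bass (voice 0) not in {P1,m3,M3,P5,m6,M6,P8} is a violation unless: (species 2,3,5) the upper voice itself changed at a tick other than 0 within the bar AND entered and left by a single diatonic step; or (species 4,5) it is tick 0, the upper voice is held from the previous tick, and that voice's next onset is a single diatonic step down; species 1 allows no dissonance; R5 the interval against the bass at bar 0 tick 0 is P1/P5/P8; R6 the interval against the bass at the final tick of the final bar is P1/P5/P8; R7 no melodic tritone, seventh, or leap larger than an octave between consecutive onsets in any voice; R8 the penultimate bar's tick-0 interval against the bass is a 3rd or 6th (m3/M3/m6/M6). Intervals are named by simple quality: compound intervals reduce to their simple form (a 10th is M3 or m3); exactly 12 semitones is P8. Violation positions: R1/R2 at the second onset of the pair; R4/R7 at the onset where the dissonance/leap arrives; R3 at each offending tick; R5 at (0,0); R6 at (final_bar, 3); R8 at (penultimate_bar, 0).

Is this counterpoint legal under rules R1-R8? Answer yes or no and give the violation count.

No (30 violations)

bar 0: v0=E3 v1=E4 v2=G4 (m3)
bar 1: v0=C3 v1=C4 v2=B3 (M7)
bar 2: v0=B2 v1=A3 v2=F3 (TT)
bar 3: v0=D3 v1=A3 v2=D4 (P8)
bar 4: v0=E3 v1=F4 v2=B3 (P5)
bar 5: v0=F3 v1=D4 v2=C4 (P5)
bar 6: v0=G3 v1=E4 v2=G4 (P8)
bar 7: v0=D3 v1=B3 v2=D4 (P8)
bar 8: v0=E3 v1=E4 v2=G4 (m3)
  R5 @ bar0.0: opens on m3
  R1 @ bar1.0: E3/E4 P8 -> C3/C4 P8 similar
  R3 @ bar1.0: C4 above B3
  R4 @ bar1.0: C3/B3 M7 untreated
  R3 @ bar1.1: C4 above B3
  R3 @ bar1.2: C4 above B3
  R3 @ bar1.3: C4 above B3
  R3 @ bar2.0: A3 above F3
  R4 @ bar2.0: B2/A3 m7 untreated
  R4 @ bar2.0: B2/F3 TT untreated
  R7 @ bar2.0: B3->F3 leap 6st
  R3 @ bar2.1: A3 above F3
  R3 @ bar2.2: A3 above F3
  R3 @ bar2.3: A3 above F3
  R2 @ bar3.0: B2/F3 TT -> D3/D4 P8 similar
  R3 @ bar4.0: F4 above B3
  R4 @ bar4.0: E3/F4 m2 untreated
  R3 @ bar4.1: F4 above B3
  R3 @ bar4.2: F4 above B3
  R3 @ bar4.3: F4 above B3
  R1 @ bar5.0: E3/B3 P5 -> F3/C4 P5 similar
  R3 @ bar5.0: D4 above C4
  R3 @ bar5.1: D4 above C4
  R3 @ bar5.2: D4 above C4
  R3 @ bar5.3: D4 above C4
  R2 @ bar6.0: F3/C4 P5 -> G3/G4 P8 similar
  R1 @ bar7.0: G3/G4 P8 -> D3/D4 P8 similar
  R8 @ bar7.0: penult P8 not 3rd/6th
  R2 @ bar8.0: D3/B3 M6 -> E3/E4 P8 similar
  R6 @ bar8.3: closes on m3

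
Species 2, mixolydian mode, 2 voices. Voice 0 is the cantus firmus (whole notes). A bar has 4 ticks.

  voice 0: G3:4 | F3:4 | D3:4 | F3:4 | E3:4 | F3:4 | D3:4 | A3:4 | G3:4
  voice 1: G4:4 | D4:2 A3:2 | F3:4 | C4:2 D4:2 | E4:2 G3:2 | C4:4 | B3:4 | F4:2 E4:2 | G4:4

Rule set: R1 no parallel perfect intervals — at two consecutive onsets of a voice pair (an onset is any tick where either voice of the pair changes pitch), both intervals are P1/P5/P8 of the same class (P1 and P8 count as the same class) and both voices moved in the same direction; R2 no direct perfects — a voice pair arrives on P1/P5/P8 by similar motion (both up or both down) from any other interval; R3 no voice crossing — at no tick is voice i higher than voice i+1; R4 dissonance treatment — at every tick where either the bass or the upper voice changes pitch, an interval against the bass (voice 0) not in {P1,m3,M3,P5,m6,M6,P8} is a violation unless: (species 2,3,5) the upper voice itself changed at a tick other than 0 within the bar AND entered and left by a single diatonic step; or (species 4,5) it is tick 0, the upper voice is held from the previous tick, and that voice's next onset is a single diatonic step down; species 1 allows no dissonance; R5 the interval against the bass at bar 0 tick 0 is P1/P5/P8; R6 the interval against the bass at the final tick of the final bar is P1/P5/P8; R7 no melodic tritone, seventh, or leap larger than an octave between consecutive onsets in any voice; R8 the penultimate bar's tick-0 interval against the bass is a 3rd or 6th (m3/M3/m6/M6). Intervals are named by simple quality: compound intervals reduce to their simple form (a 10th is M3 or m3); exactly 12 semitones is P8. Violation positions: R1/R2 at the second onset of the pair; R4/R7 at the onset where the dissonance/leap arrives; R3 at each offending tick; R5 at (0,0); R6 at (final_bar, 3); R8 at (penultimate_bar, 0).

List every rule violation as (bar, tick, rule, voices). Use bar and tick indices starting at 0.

(3, 0, R2, (0, 1))
(5, 0, R2, (0, 1))
(7, 0, R7, (1,))

bar 0: v0=G3 v1=G4 downbeat P8
bar 1: v0=F3 v1=D4 downbeat M6
bar 2: v0=D3 v1=F3 downbeat m3
bar 3: v0=F3 v1=C4 downbeat P5
bar 4: v0=E3 v1=E4 downbeat P8
bar 5: v0=F3 v1=C4 downbeat P5
bar 6: v0=D3 v1=B3 downbeat M6
bar 7: v0=A3 v1=F4 downbeat m6
bar 8: v0=G3 v1=G4 downbeat P8
  -> R2 @ bar 3 tick 0 v(0, 1): D3/F3 m3 -> F3/C4 P5 similar
  -> R2 @ bar 5 tick 0 v(0, 1): E3/G3 m3 -> F3/C4 P5 similar
  -> R7 @ bar 7 tick 0 v(1,): B3->F4 leap 6st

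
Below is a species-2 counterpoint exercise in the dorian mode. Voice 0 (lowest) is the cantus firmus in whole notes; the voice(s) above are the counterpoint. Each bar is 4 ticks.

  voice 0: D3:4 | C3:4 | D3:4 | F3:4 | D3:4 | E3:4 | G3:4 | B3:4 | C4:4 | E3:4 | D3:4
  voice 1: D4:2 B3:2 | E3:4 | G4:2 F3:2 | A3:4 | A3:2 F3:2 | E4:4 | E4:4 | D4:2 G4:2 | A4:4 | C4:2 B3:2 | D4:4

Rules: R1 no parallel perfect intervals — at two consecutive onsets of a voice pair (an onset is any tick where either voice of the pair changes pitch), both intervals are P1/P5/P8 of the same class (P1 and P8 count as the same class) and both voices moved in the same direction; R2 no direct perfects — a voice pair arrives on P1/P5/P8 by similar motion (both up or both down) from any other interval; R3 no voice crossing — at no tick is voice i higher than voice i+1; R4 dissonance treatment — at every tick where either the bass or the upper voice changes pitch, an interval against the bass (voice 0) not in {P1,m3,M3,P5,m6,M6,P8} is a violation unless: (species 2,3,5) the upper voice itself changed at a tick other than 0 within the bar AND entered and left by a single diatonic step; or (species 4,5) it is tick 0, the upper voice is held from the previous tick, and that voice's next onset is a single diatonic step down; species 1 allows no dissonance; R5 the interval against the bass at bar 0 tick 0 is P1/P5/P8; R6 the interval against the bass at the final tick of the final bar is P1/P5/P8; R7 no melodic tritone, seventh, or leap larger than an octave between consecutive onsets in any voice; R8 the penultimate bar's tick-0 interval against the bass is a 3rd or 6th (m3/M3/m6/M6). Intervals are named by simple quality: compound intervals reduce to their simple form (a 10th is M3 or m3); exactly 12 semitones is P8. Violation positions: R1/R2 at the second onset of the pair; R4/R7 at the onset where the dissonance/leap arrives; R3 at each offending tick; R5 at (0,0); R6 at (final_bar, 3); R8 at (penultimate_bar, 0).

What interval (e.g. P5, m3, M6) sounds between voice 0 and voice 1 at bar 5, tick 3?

voice 0=E3 voice 1=E4 -> P8

P8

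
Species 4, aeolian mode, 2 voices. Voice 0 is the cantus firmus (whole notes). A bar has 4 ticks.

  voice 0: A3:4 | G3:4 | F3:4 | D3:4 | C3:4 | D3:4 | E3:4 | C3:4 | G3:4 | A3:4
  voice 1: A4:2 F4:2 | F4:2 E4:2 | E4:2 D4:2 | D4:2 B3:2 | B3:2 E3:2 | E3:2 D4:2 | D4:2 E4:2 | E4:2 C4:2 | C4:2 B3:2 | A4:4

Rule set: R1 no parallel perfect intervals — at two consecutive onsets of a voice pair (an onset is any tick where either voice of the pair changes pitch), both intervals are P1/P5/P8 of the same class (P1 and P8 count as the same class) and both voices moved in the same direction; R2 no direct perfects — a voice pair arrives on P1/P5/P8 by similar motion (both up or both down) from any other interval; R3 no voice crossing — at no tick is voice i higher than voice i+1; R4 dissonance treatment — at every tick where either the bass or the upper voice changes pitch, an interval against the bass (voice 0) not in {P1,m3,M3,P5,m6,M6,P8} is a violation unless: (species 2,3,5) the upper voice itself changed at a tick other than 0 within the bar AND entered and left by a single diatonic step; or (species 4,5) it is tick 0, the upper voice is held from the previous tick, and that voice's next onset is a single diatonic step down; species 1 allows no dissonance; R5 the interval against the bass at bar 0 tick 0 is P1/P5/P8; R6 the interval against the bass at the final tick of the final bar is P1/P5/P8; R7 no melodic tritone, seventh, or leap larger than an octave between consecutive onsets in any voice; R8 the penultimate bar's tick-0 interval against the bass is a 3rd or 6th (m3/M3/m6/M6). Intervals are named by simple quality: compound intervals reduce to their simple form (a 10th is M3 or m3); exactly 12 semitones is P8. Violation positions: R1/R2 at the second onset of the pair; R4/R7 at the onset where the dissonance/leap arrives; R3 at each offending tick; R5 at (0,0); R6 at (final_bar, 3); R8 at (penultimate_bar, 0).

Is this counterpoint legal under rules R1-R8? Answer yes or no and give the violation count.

No (7 violations)

bar 0: v0=A3 v1=A4 (P8)
bar 1: v0=G3 v1=F4 (m7)
bar 2: v0=F3 v1=E4 (M7)
bar 3: v0=D3 v1=D4 (P8)
bar 4: v0=C3 v1=B3 (M7)
bar 5: v0=D3 v1=E3 (M2)
bar 6: v0=E3 v1=D4 (m7)
bar 7: v0=C3 v1=E4 (M3)
bar 8: v0=G3 v1=C4 (P4)
bar 9: v0=A3 v1=A4 (P8)
  R4 @ bar4.0: C3/B3 M7 untreated
  R4 @ bar5.0: D3/E3 M2 untreated
  R7 @ bar5.2: E3->D4 leap 10st
  R4 @ bar6.0: E3/D4 m7 untreated
  R8 @ bar8.0: penult P4 not 3rd/6th
  R2 @ bar9.0: G3/B3 M3 -> A3/A4 P8 similar
  R7 @ bar9.0: B3->A4 leap 10st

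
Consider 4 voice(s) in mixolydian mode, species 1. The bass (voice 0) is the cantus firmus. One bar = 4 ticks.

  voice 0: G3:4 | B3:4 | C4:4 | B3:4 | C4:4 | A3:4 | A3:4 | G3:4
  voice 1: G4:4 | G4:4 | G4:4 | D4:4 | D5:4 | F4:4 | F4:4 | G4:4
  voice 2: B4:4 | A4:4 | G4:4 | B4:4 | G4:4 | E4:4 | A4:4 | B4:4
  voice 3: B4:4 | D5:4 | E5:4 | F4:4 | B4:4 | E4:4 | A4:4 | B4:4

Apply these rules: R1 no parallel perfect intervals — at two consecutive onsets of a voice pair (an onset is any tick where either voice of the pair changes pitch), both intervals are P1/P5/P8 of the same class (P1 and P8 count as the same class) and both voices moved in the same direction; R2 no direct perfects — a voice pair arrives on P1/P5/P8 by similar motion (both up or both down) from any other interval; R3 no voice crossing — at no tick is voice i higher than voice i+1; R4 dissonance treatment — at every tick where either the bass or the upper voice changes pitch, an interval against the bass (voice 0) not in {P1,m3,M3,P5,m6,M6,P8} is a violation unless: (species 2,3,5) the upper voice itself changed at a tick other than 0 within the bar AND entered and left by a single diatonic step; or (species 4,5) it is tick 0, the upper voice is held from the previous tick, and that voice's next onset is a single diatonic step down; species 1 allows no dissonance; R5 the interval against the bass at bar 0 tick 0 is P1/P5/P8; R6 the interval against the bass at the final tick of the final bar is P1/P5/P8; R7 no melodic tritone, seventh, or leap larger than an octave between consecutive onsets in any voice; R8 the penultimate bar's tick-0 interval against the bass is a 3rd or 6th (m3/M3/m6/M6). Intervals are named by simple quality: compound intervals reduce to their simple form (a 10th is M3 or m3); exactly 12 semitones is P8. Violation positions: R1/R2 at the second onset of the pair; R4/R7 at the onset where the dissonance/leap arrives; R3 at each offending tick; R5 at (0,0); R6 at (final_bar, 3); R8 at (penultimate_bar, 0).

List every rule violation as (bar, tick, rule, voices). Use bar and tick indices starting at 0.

(0, 0, R5, (0, 2))
(0, 0, R5, (0, 3))
(1, 0, R4, (0, 2))
(3, 0, R3, (2, 3))
(3, 0, R4, (0, 3))
(3, 0, R7, (3,))
(3, 1, R3, (2, 3))
(3, 2, R3, (2, 3))
(3, 3, R3, (2, 3))
(4, 0, R3, (1, 2))
(4, 0, R4, (0, 1))
(4, 0, R4, (0, 3))
(4, 0, R7, (3,))
(4, 1, R3, (1, 2))
(4, 2, R3, (1, 2))
(4, 3, R3, (1, 2))
(5, 0, R1, (0, 2))
(5, 0, R2, (0, 3))
(5, 0, R2, (2, 3))
(5, 0, R3, (1, 2))
(5, 1, R3, (1, 2))
(5, 2, R3, (1, 2))
(5, 3, R3, (1, 2))
(6, 0, R1, (2, 3))
(6, 0, R8, (0, 2))
(6, 0, R8, (0, 3))
(7, 0, R1, (2, 3))
(7, 3, R6, (0, 2))
(7, 3, R6, (0, 3))

bar 0: v0=G3 v1=G4 v2=B4 v3=B4 downbeat M3
bar 1: v0=B3 v1=G4 v2=A4 v3=D5 downbeat m3
bar 2: v0=C4 v1=G4 v2=G4 v3=E5 downbeat M3
bar 3: v0=B3 v1=D4 v2=B4 v3=F4 downbeat TT
bar 4: v0=C4 v1=D5 v2=G4 v3=B4 downbeat M7
bar 5: v0=A3 v1=F4 v2=E4 v3=E4 downbeat P5
bar 6: v0=A3 v1=F4 v2=A4 v3=A4 downbeat P8
bar 7: v0=G3 v1=G4 v2=B4 v3=B4 downbeat M3
  -> R5 @ bar 0 tick 0 v(0, 2): opens on M3
  -> R5 @ bar 0 tick 0 v(0, 3): opens on M3
  -> R4 @ bar 1 tick 0 v(0, 2): B3/A4 m7 untreated
  -> R3 @ bar 3 tick 0 v(2, 3): B4 above F4
  -> R4 @ bar 3 tick 0 v(0, 3): B3/F4 TT untreated
  -> R7 @ bar 3 tick 0 v(3,): E5->F4 leap 11st
  -> R3 @ bar 3 tick 1 v(2, 3): B4 above F4
  -> R3 @ bar 3 tick 2 v(2, 3): B4 above F4
  -> R3 @ bar 3 tick 3 v(2, 3): B4 above F4
  -> R3 @ bar 4 tick 0 v(1, 2): D5 above G4
  -> R4 @ bar 4 tick 0 v(0, 1): C4/D5 M2 untreated
  -> R4 @ bar 4 tick 0 v(0, 3): C4/B4 M7 untreated
  -> R7 @ bar 4 tick 0 v(3,): F4->B4 leap 6st
  -> R3 @ bar 4 tick 1 v(1, 2): D5 above G4
  -> R3 @ bar 4 tick 2 v(1, 2): D5 above G4
  -> R3 @ bar 4 tick 3 v(1, 2): D5 above G4
  -> R1 @ bar 5 tick 0 v(0, 2): C4/G4 P5 -> A3/E4 P5 similar
  -> R2 @ bar 5 tick 0 v(0, 3): C4/B4 M7 -> A3/E4 P5 similar
  -> R2 @ bar 5 tick 0 v(2, 3): G4/B4 M3 -> E4/E4 P1 similar
  -> R3 @ bar 5 tick 0 v(1, 2): F4 above E4
  -> R3 @ bar 5 tick 1 v(1, 2): F4 above E4
  -> R3 @ bar 5 tick 2 v(1, 2): F4 above E4
  -> R3 @ bar 5 tick 3 v(1, 2): F4 above E4
  -> R1 @ bar 6 tick 0 v(2, 3): E4/E4 P1 -> A4/A4 P1 similar
  -> R8 @ bar 6 tick 0 v(0, 2): penult P8 not 3rd/6th
  -> R8 @ bar 6 tick 0 v(0, 3): penult P8 not 3rd/6th
  -> R1 @ bar 7 tick 0 v(2, 3): A4/A4 P1 -> B4/B4 P1 similar
  -> R6 @ bar 7 tick 3 v(0, 2): closes on M3
  -> R6 @ bar 7 tick 3 v(0, 3): closes on M3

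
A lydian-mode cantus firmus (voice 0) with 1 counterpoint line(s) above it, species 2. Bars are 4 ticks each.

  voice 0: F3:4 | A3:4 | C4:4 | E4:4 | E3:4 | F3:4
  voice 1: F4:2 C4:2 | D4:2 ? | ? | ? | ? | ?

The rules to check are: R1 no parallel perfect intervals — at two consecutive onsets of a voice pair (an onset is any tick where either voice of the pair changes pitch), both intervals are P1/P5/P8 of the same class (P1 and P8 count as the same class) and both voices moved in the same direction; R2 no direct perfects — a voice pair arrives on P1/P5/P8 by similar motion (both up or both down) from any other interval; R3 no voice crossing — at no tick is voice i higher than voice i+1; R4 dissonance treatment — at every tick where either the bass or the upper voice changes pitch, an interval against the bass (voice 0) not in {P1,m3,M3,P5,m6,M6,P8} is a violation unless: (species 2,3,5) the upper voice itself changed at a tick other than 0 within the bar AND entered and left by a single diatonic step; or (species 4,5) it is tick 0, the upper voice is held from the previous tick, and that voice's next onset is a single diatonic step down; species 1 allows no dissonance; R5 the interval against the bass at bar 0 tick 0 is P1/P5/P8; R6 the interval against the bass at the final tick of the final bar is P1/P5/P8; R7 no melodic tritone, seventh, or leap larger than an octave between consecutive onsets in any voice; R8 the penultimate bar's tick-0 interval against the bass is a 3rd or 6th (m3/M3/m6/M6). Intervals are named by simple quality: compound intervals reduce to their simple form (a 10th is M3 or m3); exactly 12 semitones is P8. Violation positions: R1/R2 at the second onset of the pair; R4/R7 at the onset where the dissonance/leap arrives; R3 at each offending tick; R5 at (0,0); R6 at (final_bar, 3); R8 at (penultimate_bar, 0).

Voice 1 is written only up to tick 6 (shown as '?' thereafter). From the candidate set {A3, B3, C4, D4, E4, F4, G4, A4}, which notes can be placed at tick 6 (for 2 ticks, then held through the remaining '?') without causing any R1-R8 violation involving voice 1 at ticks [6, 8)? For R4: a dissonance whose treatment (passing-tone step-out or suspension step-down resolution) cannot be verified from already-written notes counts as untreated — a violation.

{A3, A4, C4, D4, E4, F4}

A3: legal
B3: violates R4
C4: legal
D4: legal
E4: legal
F4: legal
G4: violates R4
A4: legal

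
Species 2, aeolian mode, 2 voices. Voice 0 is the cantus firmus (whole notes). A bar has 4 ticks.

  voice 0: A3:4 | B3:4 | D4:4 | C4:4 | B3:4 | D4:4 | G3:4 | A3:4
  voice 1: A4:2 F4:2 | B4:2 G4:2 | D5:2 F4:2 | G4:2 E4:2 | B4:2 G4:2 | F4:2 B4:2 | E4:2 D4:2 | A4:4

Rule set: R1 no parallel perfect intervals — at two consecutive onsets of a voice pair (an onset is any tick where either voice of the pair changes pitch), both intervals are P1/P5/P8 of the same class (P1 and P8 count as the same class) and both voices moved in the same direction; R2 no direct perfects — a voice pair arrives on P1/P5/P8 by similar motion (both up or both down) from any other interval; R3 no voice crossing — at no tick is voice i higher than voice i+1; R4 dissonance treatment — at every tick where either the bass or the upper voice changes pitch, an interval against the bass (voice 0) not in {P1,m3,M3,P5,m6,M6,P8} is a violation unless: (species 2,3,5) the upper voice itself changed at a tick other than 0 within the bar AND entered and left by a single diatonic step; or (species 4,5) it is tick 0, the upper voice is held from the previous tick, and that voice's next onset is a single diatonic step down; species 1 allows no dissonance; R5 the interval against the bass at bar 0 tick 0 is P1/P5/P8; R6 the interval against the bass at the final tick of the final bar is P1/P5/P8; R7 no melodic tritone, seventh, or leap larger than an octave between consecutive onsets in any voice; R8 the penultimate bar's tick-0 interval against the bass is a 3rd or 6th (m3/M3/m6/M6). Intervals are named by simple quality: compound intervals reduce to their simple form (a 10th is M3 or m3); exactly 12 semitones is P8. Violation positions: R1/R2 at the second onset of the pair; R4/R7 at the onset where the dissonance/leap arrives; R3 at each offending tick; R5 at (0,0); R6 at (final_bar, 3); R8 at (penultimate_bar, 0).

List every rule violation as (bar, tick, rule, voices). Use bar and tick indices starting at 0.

(1, 0, R2, (0, 1))
(1, 0, R7, (1,))
(2, 0, R2, (0, 1))
(5, 2, R7, (1,))
(7, 0, R2, (0, 1))

bar 0: v0=A3 v1=A4 downbeat P8
bar 1: v0=B3 v1=B4 downbeat P8
bar 2: v0=D4 v1=D5 downbeat P8
bar 3: v0=C4 v1=G4 downbeat P5
bar 4: v0=B3 v1=B4 downbeat P8
bar 5: v0=D4 v1=F4 downbeat m3
bar 6: v0=G3 v1=E4 downbeat M6
bar 7: v0=A3 v1=A4 downbeat P8
  -> R2 @ bar 1 tick 0 v(0, 1): A3/F4 m6 -> B3/B4 P8 similar
  -> R7 @ bar 1 tick 0 v(1,): F4->B4 leap 6st
  -> R2 @ bar 2 tick 0 v(0, 1): B3/G4 m6 -> D4/D5 P8 similar
  -> R7 @ bar 5 tick 2 v(1,): F4->B4 leap 6st
  -> R2 @ bar 7 tick 0 v(0, 1): G3/D4 P5 -> A3/A4 P8 similar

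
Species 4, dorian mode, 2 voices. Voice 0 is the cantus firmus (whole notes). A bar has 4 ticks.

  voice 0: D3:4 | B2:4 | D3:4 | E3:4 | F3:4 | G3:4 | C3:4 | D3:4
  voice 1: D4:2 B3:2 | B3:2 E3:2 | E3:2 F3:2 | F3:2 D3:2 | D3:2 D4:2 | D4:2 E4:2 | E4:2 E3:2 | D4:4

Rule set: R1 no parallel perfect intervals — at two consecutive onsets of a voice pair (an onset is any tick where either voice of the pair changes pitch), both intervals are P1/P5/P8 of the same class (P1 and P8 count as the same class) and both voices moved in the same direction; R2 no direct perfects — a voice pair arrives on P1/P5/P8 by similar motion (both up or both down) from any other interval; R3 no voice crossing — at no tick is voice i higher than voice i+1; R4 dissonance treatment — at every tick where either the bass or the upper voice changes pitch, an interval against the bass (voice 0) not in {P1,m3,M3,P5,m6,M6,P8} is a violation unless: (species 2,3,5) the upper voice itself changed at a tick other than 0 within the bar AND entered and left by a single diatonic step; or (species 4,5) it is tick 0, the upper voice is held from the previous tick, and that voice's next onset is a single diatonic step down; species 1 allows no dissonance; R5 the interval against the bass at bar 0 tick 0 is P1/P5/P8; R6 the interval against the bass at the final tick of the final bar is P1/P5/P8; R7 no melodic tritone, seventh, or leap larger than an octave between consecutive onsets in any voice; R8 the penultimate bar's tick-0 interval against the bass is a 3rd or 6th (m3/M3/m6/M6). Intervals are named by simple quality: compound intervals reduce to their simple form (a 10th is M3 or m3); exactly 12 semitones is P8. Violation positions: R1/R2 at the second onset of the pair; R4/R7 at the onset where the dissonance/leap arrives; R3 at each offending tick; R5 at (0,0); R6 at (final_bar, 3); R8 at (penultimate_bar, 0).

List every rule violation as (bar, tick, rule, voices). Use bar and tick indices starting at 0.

(1, 2, R4, (0, 1))
(2, 0, R4, (0, 1))
(3, 0, R4, (0, 1))
(3, 2, R3, (0, 1))
(3, 2, R4, (0, 1))
(3, 3, R3, (0, 1))
(4, 0, R3, (0, 1))
(4, 1, R3, (0, 1))
(7, 0, R2, (0, 1))
(7, 0, R7, (1,))

bar 0: v0=D3 v1=D4 downbeat P8
bar 1: v0=B2 v1=B3 downbeat P8
bar 2: v0=D3 v1=E3 downbeat M2
bar 3: v0=E3 v1=F3 downbeat m2
bar 4: v0=F3 v1=D3 downbeat m3
bar 5: v0=G3 v1=D4 downbeat P5
bar 6: v0=C3 v1=E4 downbeat M3
bar 7: v0=D3 v1=D4 downbeat P8
  -> R4 @ bar 1 tick 2 v(0, 1): B2/E3 P4 untreated
  -> R4 @ bar 2 tick 0 v(0, 1): D3/E3 M2 untreated
  -> R4 @ bar 3 tick 0 v(0, 1): E3/F3 m2 untreated
  -> R3 @ bar 3 tick 2 v(0, 1): E3 above D3
  -> R4 @ bar 3 tick 2 v(0, 1): E3/D3 M2 untreated
  -> R3 @ bar 3 tick 3 v(0, 1): E3 above D3
  -> R3 @ bar 4 tick 0 v(0, 1): F3 above D3
  -> R3 @ bar 4 tick 1 v(0, 1): F3 above D3
  -> R2 @ bar 7 tick 0 v(0, 1): C3/E3 M3 -> D3/D4 P8 similar
  -> R7 @ bar 7 tick 0 v(1,): E3->D4 leap 10st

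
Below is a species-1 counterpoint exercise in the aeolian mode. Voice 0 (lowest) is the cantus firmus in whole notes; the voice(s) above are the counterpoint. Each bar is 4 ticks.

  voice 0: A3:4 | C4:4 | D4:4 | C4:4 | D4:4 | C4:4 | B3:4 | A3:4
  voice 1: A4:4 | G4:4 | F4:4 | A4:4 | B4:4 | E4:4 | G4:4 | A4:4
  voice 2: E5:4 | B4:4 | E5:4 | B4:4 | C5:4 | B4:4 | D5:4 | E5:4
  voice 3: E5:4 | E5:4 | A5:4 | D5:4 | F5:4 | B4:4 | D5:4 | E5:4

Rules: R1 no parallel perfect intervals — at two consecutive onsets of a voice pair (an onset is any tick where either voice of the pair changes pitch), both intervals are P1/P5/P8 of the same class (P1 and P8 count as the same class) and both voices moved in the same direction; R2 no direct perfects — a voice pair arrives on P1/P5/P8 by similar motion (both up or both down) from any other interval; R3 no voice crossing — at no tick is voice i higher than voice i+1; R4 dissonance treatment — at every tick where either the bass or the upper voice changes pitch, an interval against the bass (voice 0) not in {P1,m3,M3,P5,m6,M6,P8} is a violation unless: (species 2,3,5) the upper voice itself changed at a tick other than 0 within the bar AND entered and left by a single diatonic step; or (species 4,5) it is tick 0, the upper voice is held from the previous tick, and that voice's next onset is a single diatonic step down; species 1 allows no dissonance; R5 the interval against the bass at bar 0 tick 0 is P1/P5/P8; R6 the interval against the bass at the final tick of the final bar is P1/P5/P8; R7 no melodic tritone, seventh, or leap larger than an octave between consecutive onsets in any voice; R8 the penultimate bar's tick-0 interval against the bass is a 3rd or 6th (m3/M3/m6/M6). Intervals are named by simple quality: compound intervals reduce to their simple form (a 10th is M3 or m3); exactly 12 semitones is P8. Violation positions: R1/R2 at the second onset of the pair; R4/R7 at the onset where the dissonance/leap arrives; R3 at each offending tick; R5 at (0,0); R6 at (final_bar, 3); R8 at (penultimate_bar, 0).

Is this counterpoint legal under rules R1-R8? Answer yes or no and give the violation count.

bar 0: v0=A3 v1=A4 v2=E5 v3=E5 (P5)
bar 1: v0=C4 v1=G4 v2=B4 v3=E5 (M3)
bar 2: v0=D4 v1=F4 v2=E5 v3=A5 (P5)
bar 3: v0=C4 v1=A4 v2=B4 v3=D5 (M2)
bar 4: v0=D4 v1=B4 v2=C5 v3=F5 (m3)
bar 5: v0=C4 v1=E4 v2=B4 v3=B4 (M7)
bar 6: v0=B3 v1=G4 v2=D5 v3=D5 (m3)
bar 7: v0=A3 v1=A4 v2=E5 v3=E5 (P5)
  R4 @ bar1.0: C4/B4 M7 untreated
  R2 @ bar2.0: C4/E5 M3 -> D4/A5 P5 similar
  R4 @ bar2.0: D4/E5 M2 untreated
  R4 @ bar3.0: C4/B4 M7 untreated
  R4 @ bar3.0: C4/D5 M2 untreated
  R4 @ bar4.0: D4/C5 m7 untreated
  R2 @ bar5.0: B4/C5 m2 -> E4/B4 P5 similar
  R2 @ bar5.0: B4/F5 TT -> E4/B4 P5 similar
  R2 @ bar5.0: C5/F5 P4 -> B4/B4 P1 similar
  R4 @ bar5.0: C4/B4 M7 untreated
  R4 @ bar5.0: C4/B4 M7 untreated
  R7 @ bar5.0: F5->B4 leap 6st
  R1 @ bar6.0: E4/B4 P5 -> G4/D5 P5 similar
  R1 @ bar6.0: E4/B4 P5 -> G4/D5 P5 similar
  R1 @ bar6.0: B4/B4 P1 -> D5/D5 P1 similar
  R1 @ bar7.0: G4/D5 P5 -> A4/E5 P5 similar
  R1 @ bar7.0: G4/D5 P5 -> A4/E5 P5 similar
  R1 @ bar7.0: D5/D5 P1 -> E5/E5 P1 similar

No (18 violations)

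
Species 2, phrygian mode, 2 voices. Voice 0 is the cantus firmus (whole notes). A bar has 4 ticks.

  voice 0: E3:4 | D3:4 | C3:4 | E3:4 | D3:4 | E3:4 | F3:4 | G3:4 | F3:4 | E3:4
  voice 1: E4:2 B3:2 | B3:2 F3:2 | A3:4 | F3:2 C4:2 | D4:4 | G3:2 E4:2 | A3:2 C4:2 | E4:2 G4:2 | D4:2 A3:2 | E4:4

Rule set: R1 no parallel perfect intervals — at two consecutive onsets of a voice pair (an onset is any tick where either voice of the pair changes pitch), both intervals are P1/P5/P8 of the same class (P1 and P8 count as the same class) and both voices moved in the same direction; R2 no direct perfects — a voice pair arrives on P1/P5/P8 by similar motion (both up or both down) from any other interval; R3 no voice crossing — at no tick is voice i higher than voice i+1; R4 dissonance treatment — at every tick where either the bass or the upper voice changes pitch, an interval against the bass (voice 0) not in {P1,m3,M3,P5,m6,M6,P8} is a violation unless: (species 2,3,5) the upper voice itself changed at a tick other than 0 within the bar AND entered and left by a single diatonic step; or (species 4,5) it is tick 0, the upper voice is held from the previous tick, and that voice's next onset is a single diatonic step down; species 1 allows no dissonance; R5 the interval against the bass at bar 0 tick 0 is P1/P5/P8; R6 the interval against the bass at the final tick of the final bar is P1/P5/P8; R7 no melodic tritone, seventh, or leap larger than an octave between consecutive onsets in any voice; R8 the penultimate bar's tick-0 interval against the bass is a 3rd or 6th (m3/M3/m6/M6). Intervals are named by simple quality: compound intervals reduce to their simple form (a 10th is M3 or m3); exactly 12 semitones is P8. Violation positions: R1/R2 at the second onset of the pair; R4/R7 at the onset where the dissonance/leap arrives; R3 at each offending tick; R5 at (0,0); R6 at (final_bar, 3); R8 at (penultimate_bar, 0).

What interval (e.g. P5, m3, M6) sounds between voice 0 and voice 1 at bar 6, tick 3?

voice 0=F3 voice 1=C4 -> P5

P5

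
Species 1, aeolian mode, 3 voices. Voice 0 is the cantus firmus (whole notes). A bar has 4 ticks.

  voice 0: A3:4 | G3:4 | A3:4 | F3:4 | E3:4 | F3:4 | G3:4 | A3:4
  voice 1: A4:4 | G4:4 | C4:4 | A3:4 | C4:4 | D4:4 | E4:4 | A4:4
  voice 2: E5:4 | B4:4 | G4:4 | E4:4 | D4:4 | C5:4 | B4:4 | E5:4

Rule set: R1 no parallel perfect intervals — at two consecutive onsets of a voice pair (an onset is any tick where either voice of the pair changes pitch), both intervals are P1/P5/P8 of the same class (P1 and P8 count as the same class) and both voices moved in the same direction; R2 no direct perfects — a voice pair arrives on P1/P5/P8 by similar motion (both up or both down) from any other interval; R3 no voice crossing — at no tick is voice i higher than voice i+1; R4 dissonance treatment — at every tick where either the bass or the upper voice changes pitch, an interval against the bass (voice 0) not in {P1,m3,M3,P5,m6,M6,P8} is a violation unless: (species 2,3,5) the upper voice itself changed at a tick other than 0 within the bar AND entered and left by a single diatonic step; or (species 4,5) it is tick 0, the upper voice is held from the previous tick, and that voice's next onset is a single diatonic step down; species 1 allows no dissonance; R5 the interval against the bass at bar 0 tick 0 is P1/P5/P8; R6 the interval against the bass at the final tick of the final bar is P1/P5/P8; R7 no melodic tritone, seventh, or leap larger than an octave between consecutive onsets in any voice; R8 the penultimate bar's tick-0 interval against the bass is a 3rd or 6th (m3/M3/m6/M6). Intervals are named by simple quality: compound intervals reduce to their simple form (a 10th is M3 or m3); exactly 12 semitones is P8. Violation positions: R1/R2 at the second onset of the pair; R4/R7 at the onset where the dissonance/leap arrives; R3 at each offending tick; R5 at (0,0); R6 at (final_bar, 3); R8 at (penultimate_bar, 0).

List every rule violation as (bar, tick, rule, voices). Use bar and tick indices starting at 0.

bar 0: v0=A3 v1=A4 v2=E5 downbeat P5
bar 1: v0=G3 v1=G4 v2=B4 downbeat M3
bar 2: v0=A3 v1=C4 v2=G4 downbeat m7
bar 3: v0=F3 v1=A3 v2=E4 downbeat M7
bar 4: v0=E3 v1=C4 v2=D4 downbeat m7
bar 5: v0=F3 v1=D4 v2=C5 downbeat P5
bar 6: v0=G3 v1=E4 v2=B4 downbeat M3
bar 7: v0=A3 v1=A4 v2=E5 downbeat P5
  -> R1 @ bar 1 tick 0 v(0, 1): A3/A4 P8 -> G3/G4 P8 similar
  -> R2 @ bar 2 tick 0 v(1, 2): G4/B4 M3 -> C4/G4 P5 similar
  -> R4 @ bar 2 tick 0 v(0, 2): A3/G4 m7 untreated
  -> R1 @ bar 3 tick 0 v(1, 2): C4/G4 P5 -> A3/E4 P5 similar
  -> R4 @ bar 3 tick 0 v(0, 2): F3/E4 M7 untreated
  -> R4 @ bar 4 tick 0 v(0, 2): E3/D4 m7 untreated
  -> R2 @ bar 5 tick 0 v(0, 2): E3/D4 m7 -> F3/C5 P5 similar
  -> R7 @ bar 5 tick 0 v(2,): D4->C5 leap 10st
  -> R1 @ bar 7 tick 0 v(1, 2): E4/B4 P5 -> A4/E5 P5 similar
  -> R2 @ bar 7 tick 0 v(0, 1): G3/E4 M6 -> A3/A4 P8 similar
  -> R2 @ bar 7 tick 0 v(0, 2): G3/B4 M3 -> A3/E5 P5 similar

(1, 0, R1, (0, 1))
(2, 0, R2, (1, 2))
(2, 0, R4, (0, 2))
(3, 0, R1, (1, 2))
(3, 0, R4, (0, 2))
(4, 0, R4, (0, 2))
(5, 0, R2, (0, 2))
(5, 0, R7, (2,))
(7, 0, R1, (1, 2))
(7, 0, R2, (0, 1))
(7, 0, R2, (0, 2))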